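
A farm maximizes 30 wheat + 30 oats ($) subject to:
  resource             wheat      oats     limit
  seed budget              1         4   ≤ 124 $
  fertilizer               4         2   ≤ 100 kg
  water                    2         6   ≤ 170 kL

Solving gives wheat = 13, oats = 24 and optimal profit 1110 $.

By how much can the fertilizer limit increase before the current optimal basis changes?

240

Binding constraints: fertilizer, water. The basis is B = [[4,2],[2,6]] with det 20.
Per unit increase in fertilizer, x* moves by d = (0.3, -0.1).
The basis stays optimal until oats reaches 0; allowable increase = 240 kg.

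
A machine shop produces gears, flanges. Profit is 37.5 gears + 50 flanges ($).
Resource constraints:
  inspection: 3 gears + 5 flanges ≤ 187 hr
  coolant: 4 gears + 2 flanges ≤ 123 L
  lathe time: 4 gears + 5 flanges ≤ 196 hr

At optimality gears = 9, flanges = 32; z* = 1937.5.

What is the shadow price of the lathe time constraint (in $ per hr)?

Check each constraint at x*: inspection 187/187 (tight); coolant 100/123 (slack 23); lathe time 196/196 (tight).
By complementary slackness, y = 0 for the non-binding constraint.
The binding rows give the dual system: 3·y_inspection + 4·y_lathe time = 37.5 and 5·y_inspection + 5·y_lathe time = 50.
Solving: y_inspection = 2.5, y_lathe time = 7.5.
Shadow price of lathe time = 7.5.

7.5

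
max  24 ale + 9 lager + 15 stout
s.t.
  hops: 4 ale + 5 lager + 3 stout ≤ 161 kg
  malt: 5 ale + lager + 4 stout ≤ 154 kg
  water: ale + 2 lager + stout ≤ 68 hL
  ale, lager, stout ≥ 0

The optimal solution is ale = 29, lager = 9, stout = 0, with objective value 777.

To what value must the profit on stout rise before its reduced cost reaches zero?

19

At the optimum: hops uses 161 of 161 (binding); malt uses 154 of 154 (binding); water uses 47 of 68 (slack = 21).
Since water is not tight, its dual is 0.
The binding rows give the dual system: 4·y_hops + 5·y_malt = 24 and 5·y_hops + 1·y_malt = 9.
→ y_hops = 1 and y_malt = 4.
stout enters the basis when its profit ≥ yᵀa₃ = 1·3 + 4·4 = 19.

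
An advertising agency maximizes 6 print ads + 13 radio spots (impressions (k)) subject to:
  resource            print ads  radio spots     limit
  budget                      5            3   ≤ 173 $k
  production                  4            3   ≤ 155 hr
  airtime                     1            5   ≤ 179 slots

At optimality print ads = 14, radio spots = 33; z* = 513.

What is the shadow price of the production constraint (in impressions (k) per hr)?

1

Binding: production and airtime. Non-binding: budget (4 unused).
Since budget is not tight, its dual is 0.
Dual feasibility on the basic columns requires 4·y_production + 1·y_airtime = 6, 3·y_production + 5·y_airtime = 13.
Solving: y_production = 1, y_airtime = 2.
Shadow price of production = 1.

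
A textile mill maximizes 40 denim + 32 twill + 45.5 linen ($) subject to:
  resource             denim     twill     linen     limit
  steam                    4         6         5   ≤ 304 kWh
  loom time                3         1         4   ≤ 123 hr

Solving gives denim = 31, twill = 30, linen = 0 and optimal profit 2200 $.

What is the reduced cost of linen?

-6.5

At the optimum: steam uses 304 of 304 (binding); loom time uses 123 of 123 (binding).
From A_Bᵀ y = c: 4·y_steam + 3·y_loom time = 40; 6·y_steam + 1·y_loom time = 32.
Solving: y_steam = 4, y_loom time = 8.
Reduced cost of linen: c₃ − yᵀa₃ = 45.5 − (4·5 + 8·4) = 45.5 − 52 = -6.5.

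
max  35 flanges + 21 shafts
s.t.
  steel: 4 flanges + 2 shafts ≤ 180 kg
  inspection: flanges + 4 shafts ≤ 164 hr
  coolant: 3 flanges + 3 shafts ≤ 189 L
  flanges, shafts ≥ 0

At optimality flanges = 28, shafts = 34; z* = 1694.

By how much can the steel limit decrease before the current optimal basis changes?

Binding constraints: steel, inspection. The basis is B = [[4,2],[1,4]] with det 14.
Per unit decrease in steel, x* moves by d = (-0.2857, 0.0714).
The basis stays optimal until flanges reaches 0; allowable decrease = 98 kg.

98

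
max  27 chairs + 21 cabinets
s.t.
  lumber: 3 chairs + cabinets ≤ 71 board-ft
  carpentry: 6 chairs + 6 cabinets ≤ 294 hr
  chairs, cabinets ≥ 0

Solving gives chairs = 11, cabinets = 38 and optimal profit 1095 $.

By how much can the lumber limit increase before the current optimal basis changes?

Binding constraints: lumber, carpentry. The basis is B = [[3,1],[6,6]] with det 12.
Per unit increase in lumber, x* moves by d = (0.5, -0.5).
The basis stays optimal until cabinets reaches 0; allowable increase = 76 board-ft.

76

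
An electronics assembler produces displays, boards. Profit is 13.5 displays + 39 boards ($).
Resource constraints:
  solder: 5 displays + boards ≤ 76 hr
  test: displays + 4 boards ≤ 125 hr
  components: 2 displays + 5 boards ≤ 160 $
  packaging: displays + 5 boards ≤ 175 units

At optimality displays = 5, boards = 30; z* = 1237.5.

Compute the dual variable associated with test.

At the optimum: solder uses 55 of 76 (slack = 21); test uses 125 of 125 (binding); components uses 160 of 160 (binding); packaging uses 155 of 175 (slack = 20).
By complementary slackness, y = 0 for the non-binding constraints.
From A_Bᵀ y = c: 1·y_test + 2·y_components = 13.5; 4·y_test + 5·y_components = 39.
This yields shadow prices y_test = 3.5, y_components = 5.
Shadow price of test = 3.5.

3.5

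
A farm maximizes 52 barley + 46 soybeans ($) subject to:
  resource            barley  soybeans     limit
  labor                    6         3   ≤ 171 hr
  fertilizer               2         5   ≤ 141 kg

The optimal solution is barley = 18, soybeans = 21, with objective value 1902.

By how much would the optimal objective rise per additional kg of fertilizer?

At the optimum: labor uses 171 of 171 (binding); fertilizer uses 141 of 141 (binding).
From A_Bᵀ y = c: 6·y_labor + 2·y_fertilizer = 52; 3·y_labor + 5·y_fertilizer = 46.
Solving: y_labor = 7, y_fertilizer = 5.
Shadow price of fertilizer = 5.

5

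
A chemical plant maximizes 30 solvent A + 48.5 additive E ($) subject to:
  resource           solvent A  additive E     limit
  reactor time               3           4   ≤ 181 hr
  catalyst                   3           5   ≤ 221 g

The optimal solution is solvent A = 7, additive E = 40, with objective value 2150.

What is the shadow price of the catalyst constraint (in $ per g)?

8.5

Both reactor time and catalyst are binding at x*.
From A_Bᵀ y = c: 3·y_reactor time + 3·y_catalyst = 30; 4·y_reactor time + 5·y_catalyst = 48.5.
This yields shadow prices y_reactor time = 1.5, y_catalyst = 8.5.
Shadow price of catalyst = 8.5.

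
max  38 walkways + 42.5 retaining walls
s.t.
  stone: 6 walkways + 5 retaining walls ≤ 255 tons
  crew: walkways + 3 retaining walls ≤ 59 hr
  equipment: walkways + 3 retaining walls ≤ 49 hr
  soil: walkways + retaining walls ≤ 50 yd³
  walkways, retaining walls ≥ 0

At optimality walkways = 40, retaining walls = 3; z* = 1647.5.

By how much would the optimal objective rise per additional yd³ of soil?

0

At the optimum: stone uses 255 of 255 (binding); crew uses 49 of 59 (slack = 10); equipment uses 49 of 49 (binding); soil uses 43 of 50 (slack = 7).
Since crew, soil are not tight, their duals are 0.
From A_Bᵀ y = c: 6·y_stone + 1·y_equipment = 38; 5·y_stone + 3·y_equipment = 42.5.
→ y_stone = 5.5 and y_equipment = 5.
Shadow price of soil = 0.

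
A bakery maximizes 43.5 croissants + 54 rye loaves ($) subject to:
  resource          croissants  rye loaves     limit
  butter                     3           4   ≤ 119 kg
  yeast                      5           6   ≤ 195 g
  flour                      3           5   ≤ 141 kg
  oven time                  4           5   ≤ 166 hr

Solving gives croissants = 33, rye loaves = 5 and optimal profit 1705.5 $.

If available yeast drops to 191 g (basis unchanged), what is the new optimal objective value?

1681.5

At the optimum: butter uses 119 of 119 (binding); yeast uses 195 of 195 (binding); flour uses 124 of 141 (slack = 17); oven time uses 157 of 166 (slack = 9).
Slack constraints have shadow price 0 (complementary slackness).
Dual feasibility on the basic columns requires 3·y_butter + 5·y_yeast = 43.5, 4·y_butter + 6·y_yeast = 54.
This yields shadow prices y_butter = 4.5, y_yeast = 6.
Δz = y_yeast·Δb = 6 × (-4) = -24, so new z* = 1705.5 − 24 = 1681.5.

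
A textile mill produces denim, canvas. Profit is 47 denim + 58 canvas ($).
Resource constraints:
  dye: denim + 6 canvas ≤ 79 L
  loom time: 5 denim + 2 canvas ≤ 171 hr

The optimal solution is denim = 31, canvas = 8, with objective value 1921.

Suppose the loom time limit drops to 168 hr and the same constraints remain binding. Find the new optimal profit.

At the optimum: dye uses 79 of 79 (binding); loom time uses 171 of 171 (binding).
Dual feasibility on the basic columns requires 1·y_dye + 5·y_loom time = 47, 6·y_dye + 2·y_loom time = 58.
→ y_dye = 7 and y_loom time = 8.
Δz = y_loom time·Δb = 8 × (-3) = -24, so new z* = 1921 − 24 = 1897.

1897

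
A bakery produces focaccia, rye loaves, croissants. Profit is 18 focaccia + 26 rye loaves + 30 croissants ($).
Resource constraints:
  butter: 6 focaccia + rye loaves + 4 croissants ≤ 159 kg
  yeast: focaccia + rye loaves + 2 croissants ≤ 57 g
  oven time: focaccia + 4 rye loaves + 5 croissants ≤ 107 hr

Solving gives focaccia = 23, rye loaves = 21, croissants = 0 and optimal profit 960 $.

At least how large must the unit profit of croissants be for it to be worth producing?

38

Check each constraint at x*: butter 159/159 (tight); yeast 44/57 (slack 13); oven time 107/107 (tight).
By complementary slackness, y = 0 for the non-binding constraint.
From A_Bᵀ y = c: 6·y_butter + 1·y_oven time = 18; 1·y_butter + 4·y_oven time = 26.
This yields shadow prices y_butter = 2, y_oven time = 6.
croissants enters the basis when its profit ≥ yᵀa₃ = 2·4 + 6·5 = 38.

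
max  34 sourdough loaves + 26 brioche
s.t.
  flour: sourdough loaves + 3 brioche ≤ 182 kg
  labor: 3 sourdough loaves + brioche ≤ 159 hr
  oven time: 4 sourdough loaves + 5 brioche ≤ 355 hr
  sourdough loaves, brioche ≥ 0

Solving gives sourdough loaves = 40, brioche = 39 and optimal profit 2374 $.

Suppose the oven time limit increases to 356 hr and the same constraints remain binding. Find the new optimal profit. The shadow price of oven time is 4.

Δb = 1, so new z* = 2374 + (4)·(1) = 2374 + 4 = 2378.

2378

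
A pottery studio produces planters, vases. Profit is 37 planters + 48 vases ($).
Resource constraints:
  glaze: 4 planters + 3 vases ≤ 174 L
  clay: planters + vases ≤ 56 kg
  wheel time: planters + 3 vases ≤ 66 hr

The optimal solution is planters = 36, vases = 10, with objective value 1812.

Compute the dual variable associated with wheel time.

9

Binding: glaze and wheel time. Non-binding: clay (10 unused).
Since clay is not tight, its dual is 0.
The binding rows give the dual system: 4·y_glaze + 1·y_wheel time = 37 and 3·y_glaze + 3·y_wheel time = 48.
Solving: y_glaze = 7, y_wheel time = 9.
Shadow price of wheel time = 9.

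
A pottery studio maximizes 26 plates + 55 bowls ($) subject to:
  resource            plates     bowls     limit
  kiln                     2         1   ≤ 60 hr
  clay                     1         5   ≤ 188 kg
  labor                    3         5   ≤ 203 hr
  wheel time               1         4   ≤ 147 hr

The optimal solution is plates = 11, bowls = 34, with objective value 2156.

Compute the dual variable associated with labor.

7

At the optimum: kiln uses 56 of 60 (slack = 4); clay uses 181 of 188 (slack = 7); labor uses 203 of 203 (binding); wheel time uses 147 of 147 (binding).
Slack constraints have shadow price 0 (complementary slackness).
The binding rows give the dual system: 3·y_labor + 1·y_wheel time = 26 and 5·y_labor + 4·y_wheel time = 55.
Solving: y_labor = 7, y_wheel time = 5.
Shadow price of labor = 7.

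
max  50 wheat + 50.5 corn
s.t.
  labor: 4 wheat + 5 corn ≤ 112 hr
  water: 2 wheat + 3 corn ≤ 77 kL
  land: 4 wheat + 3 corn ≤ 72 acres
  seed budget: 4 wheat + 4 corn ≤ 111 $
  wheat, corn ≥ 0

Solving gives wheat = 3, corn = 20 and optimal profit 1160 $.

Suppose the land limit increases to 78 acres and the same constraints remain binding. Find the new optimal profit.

Binding: labor and land. Non-binding: water (11 unused), seed budget (19 unused).
Since water, seed budget are not tight, their duals are 0.
Dual feasibility on the basic columns requires 4·y_labor + 4·y_land = 50, 5·y_labor + 3·y_land = 50.5.
→ y_labor = 6.5 and y_land = 6.
Δz = y_land·Δb = 6 × (6) = 36, so new z* = 1160 + 36 = 1196.

1196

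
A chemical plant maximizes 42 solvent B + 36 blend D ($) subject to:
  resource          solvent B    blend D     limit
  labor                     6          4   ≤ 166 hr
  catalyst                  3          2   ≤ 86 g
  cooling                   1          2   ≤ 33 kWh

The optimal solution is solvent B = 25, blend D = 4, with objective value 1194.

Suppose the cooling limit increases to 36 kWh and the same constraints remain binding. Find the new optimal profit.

1212

At the optimum: labor uses 166 of 166 (binding); catalyst uses 83 of 86 (slack = 3); cooling uses 33 of 33 (binding).
By complementary slackness, y = 0 for the non-binding constraint.
From A_Bᵀ y = c: 6·y_labor + 1·y_cooling = 42; 4·y_labor + 2·y_cooling = 36.
Solving: y_labor = 6, y_cooling = 6.
Δz = y_cooling·Δb = 6 × (3) = 18, so new z* = 1194 + 18 = 1212.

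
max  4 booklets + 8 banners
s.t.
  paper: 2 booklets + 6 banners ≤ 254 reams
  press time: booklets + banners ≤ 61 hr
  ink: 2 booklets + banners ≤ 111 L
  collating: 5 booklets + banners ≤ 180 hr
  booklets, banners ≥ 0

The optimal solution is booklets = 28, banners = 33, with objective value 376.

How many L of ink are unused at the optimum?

22

ink used = 2·28 + 1·33 = 89; slack = 111 − 89 = 22.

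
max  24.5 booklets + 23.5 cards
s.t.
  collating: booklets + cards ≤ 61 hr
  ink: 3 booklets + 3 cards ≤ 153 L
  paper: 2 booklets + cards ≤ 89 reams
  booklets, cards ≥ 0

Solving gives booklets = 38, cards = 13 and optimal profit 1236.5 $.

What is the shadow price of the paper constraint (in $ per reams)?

1

At the optimum: collating uses 51 of 61 (slack = 10); ink uses 153 of 153 (binding); paper uses 89 of 89 (binding).
Since collating is not tight, its dual is 0.
From A_Bᵀ y = c: 3·y_ink + 2·y_paper = 24.5; 3·y_ink + 1·y_paper = 23.5.
→ y_ink = 7.5 and y_paper = 1.
Shadow price of paper = 1.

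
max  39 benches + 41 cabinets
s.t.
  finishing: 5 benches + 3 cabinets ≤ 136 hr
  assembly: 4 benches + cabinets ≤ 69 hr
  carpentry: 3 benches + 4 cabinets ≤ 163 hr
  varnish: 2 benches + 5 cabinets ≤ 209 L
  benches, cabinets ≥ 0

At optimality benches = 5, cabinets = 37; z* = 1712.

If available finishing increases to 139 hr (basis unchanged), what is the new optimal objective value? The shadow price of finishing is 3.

1721

Δb = 3, so new z* = 1712 + (3)·(3) = 1712 + 9 = 1721.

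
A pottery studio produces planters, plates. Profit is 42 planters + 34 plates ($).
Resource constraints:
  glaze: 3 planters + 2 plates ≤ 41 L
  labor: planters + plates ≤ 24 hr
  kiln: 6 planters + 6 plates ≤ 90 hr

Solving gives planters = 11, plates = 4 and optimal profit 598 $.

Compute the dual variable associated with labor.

Binding: glaze and kiln. Non-binding: labor (9 unused).
By complementary slackness, y = 0 for the non-binding constraint.
The binding rows give the dual system: 3·y_glaze + 6·y_kiln = 42 and 2·y_glaze + 6·y_kiln = 34.
This yields shadow prices y_glaze = 8, y_kiln = 3.
Shadow price of labor = 0.

0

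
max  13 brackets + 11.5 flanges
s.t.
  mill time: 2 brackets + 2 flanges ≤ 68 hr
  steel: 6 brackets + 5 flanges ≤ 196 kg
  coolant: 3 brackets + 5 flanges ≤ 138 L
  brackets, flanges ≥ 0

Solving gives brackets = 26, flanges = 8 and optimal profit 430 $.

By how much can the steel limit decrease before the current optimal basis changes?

10

Binding constraints: mill time, steel. The basis is B = [[2,2],[6,5]] with det -2.
Per unit decrease in steel, x* moves by d = (-1, 1).
The basis stays optimal until coolant becomes binding; allowable decrease = 10 kg.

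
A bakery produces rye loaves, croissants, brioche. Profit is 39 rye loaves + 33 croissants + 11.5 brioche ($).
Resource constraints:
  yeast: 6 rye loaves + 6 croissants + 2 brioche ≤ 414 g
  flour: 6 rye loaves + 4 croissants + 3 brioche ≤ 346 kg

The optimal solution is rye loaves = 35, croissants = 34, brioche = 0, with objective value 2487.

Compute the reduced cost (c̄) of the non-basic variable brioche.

-4.5

Both yeast and flour are binding at x*.
Dual feasibility on the basic columns requires 6·y_yeast + 6·y_flour = 39, 6·y_yeast + 4·y_flour = 33.
→ y_yeast = 3.5 and y_flour = 3.
Reduced cost of brioche: c₃ − yᵀa₃ = 11.5 − (3.5·2 + 3·3) = 11.5 − 16 = -4.5.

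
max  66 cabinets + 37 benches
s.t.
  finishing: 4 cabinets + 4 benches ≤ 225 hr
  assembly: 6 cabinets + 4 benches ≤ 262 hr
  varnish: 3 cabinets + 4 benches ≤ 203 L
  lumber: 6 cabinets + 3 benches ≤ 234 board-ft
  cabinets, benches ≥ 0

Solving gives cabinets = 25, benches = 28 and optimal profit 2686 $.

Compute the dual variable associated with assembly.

At the optimum: finishing uses 212 of 225 (slack = 13); assembly uses 262 of 262 (binding); varnish uses 187 of 203 (slack = 16); lumber uses 234 of 234 (binding).
Slack constraints have shadow price 0 (complementary slackness).
The binding rows give the dual system: 6·y_assembly + 6·y_lumber = 66 and 4·y_assembly + 3·y_lumber = 37.
Solving: y_assembly = 4, y_lumber = 7.
Shadow price of assembly = 4.

4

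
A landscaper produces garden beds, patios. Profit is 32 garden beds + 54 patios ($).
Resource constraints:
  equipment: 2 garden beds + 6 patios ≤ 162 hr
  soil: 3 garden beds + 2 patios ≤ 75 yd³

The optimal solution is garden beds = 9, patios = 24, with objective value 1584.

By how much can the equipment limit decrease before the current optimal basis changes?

Binding constraints: equipment, soil. The basis is B = [[2,6],[3,2]] with det -14.
Per unit decrease in equipment, x* moves by d = (0.1429, -0.2143).
The basis stays optimal until patios reaches 0; allowable decrease = 112 hr.

112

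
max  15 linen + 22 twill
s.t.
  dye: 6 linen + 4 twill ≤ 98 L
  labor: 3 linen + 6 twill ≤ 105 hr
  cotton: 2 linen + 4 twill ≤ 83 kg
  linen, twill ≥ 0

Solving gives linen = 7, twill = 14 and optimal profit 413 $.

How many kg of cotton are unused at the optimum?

cotton used = 2·7 + 4·14 = 70; slack = 83 − 70 = 13.

13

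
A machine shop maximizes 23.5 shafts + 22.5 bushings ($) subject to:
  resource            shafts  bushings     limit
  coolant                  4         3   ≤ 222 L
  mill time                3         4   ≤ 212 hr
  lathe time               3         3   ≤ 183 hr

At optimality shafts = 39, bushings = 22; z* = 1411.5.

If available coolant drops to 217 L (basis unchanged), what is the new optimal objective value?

Binding: coolant and lathe time. Non-binding: mill time (7 unused).
By complementary slackness, y = 0 for the non-binding constraint.
The binding rows give the dual system: 4·y_coolant + 3·y_lathe time = 23.5 and 3·y_coolant + 3·y_lathe time = 22.5.
This yields shadow prices y_coolant = 1, y_lathe time = 6.5.
Δz = y_coolant·Δb = 1 × (-5) = -5, so new z* = 1411.5 − 5 = 1406.5.

1406.5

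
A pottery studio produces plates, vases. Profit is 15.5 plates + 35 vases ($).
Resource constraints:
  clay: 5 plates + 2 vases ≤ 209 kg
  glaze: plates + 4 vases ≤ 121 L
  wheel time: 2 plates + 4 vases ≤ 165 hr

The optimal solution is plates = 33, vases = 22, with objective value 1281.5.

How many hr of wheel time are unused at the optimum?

11

wheel time used = 2·33 + 4·22 = 154; slack = 165 − 154 = 11.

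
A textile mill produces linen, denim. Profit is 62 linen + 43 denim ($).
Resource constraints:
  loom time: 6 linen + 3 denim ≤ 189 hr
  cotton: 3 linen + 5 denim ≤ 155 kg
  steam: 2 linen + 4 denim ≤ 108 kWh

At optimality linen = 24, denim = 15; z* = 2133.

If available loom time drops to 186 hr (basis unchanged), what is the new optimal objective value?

2106

Binding: loom time and steam. Non-binding: cotton (8 unused).
Since cotton is not tight, its dual is 0.
The binding rows give the dual system: 6·y_loom time + 2·y_steam = 62 and 3·y_loom time + 4·y_steam = 43.
This yields shadow prices y_loom time = 9, y_steam = 4.
Δz = y_loom time·Δb = 9 × (-3) = -27, so new z* = 2133 − 27 = 2106.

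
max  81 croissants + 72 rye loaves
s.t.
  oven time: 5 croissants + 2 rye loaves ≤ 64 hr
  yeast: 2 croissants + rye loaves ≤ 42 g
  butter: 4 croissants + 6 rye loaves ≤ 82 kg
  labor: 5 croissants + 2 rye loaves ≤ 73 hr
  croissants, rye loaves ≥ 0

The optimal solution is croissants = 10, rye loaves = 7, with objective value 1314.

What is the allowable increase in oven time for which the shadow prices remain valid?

Binding constraints: oven time, butter. The basis is B = [[5,2],[4,6]] with det 22.
Per unit increase in oven time, x* moves by d = (0.2727, -0.1818).
The basis stays optimal until labor becomes binding; allowable increase = 9 hr.

9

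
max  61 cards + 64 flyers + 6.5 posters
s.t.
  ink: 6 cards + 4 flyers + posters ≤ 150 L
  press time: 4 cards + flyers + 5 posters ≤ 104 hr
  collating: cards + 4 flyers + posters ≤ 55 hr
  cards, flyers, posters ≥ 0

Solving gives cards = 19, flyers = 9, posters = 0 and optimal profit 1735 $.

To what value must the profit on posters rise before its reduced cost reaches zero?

At the optimum: ink uses 150 of 150 (binding); press time uses 85 of 104 (slack = 19); collating uses 55 of 55 (binding).
Since press time is not tight, its dual is 0.
Dual feasibility on the basic columns requires 6·y_ink + 1·y_collating = 61, 4·y_ink + 4·y_collating = 64.
This yields shadow prices y_ink = 9, y_collating = 7.
posters enters the basis when its profit ≥ yᵀa₃ = 9·1 + 7·1 = 16.

16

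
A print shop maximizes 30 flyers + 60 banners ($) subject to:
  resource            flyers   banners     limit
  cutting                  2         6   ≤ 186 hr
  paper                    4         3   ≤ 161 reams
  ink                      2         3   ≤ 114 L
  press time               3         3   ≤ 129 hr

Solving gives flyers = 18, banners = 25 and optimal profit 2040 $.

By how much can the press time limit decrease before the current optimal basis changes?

36

Binding constraints: cutting, press time. The basis is B = [[2,6],[3,3]] with det -12.
Per unit decrease in press time, x* moves by d = (-0.5, 0.1667).
The basis stays optimal until flyers reaches 0; allowable decrease = 36 hr.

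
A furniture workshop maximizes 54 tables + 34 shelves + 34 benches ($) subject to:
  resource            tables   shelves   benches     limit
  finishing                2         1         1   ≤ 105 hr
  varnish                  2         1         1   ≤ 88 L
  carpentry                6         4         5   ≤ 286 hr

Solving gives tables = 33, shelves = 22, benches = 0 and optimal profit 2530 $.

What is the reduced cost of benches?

Check each constraint at x*: finishing 88/105 (slack 17); varnish 88/88 (tight); carpentry 286/286 (tight).
Since finishing is not tight, its dual is 0.
Dual feasibility on the basic columns requires 2·y_varnish + 6·y_carpentry = 54, 1·y_varnish + 4·y_carpentry = 34.
→ y_varnish = 6 and y_carpentry = 7.
Reduced cost of benches: c₃ − yᵀa₃ = 34 − (6·1 + 7·5) = 34 − 41 = -7.

-7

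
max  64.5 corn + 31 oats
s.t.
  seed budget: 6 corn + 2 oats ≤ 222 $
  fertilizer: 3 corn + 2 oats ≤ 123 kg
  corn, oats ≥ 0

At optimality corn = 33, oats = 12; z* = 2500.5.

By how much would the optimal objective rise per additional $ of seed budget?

Check each constraint at x*: seed budget 222/222 (tight); fertilizer 123/123 (tight).
The binding rows give the dual system: 6·y_seed budget + 3·y_fertilizer = 64.5 and 2·y_seed budget + 2·y_fertilizer = 31.
Solving: y_seed budget = 6, y_fertilizer = 9.5.
Shadow price of seed budget = 6.

6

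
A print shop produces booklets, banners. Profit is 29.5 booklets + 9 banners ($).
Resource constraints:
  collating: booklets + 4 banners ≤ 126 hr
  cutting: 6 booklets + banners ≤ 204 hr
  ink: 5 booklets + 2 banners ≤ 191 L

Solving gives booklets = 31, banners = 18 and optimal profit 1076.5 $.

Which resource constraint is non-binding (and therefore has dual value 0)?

collating

collating: 103/126 (slack 23)
cutting: 204/204 (binding)
ink: 191/191 (binding)
By complementary slackness, a constraint with positive slack has shadow price 0 → collating.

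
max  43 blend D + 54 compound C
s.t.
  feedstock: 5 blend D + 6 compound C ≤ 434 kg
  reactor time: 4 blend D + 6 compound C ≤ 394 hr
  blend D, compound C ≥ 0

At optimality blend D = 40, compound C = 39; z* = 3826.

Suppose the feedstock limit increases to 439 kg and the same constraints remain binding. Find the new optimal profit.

Check each constraint at x*: feedstock 434/434 (tight); reactor time 394/394 (tight).
Dual feasibility on the basic columns requires 5·y_feedstock + 4·y_reactor time = 43, 6·y_feedstock + 6·y_reactor time = 54.
→ y_feedstock = 7 and y_reactor time = 2.
Δz = y_feedstock·Δb = 7 × (5) = 35, so new z* = 3826 + 35 = 3861.

3861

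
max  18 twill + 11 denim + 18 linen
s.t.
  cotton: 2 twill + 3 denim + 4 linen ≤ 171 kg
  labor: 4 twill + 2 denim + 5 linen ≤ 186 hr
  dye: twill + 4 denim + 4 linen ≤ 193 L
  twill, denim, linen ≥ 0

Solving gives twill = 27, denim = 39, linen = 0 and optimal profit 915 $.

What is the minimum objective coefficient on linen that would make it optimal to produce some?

24

At the optimum: cotton uses 171 of 171 (binding); labor uses 186 of 186 (binding); dye uses 183 of 193 (slack = 10).
Slack constraints have shadow price 0 (complementary slackness).
Dual feasibility on the basic columns requires 2·y_cotton + 4·y_labor = 18, 3·y_cotton + 2·y_labor = 11.
Solving: y_cotton = 1, y_labor = 4.
linen enters the basis when its profit ≥ yᵀa₃ = 1·4 + 4·5 = 24.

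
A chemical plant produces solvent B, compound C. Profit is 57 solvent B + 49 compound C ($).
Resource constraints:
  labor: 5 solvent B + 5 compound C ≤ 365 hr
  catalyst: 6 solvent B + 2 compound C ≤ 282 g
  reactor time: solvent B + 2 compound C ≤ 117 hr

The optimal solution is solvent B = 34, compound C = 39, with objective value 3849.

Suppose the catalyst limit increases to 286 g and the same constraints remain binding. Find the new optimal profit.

At the optimum: labor uses 365 of 365 (binding); catalyst uses 282 of 282 (binding); reactor time uses 112 of 117 (slack = 5).
Slack constraints have shadow price 0 (complementary slackness).
Dual feasibility on the basic columns requires 5·y_labor + 6·y_catalyst = 57, 5·y_labor + 2·y_catalyst = 49.
This yields shadow prices y_labor = 9, y_catalyst = 2.
Δz = y_catalyst·Δb = 2 × (4) = 8, so new z* = 3849 + 8 = 3857.

3857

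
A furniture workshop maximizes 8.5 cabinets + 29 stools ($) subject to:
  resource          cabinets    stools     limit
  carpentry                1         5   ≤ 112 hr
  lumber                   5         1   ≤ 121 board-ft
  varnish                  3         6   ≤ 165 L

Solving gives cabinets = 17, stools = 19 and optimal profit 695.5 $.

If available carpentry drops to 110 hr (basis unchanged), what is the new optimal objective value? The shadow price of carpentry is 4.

687.5

Δb = -2, so new z* = 695.5 + (4)·(-2) = 695.5 − 8 = 687.5.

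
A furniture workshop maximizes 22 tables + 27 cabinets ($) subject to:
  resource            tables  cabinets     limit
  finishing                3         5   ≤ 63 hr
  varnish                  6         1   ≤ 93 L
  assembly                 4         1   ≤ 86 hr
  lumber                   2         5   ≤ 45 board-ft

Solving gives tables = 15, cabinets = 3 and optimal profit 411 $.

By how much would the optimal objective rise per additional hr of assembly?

Check each constraint at x*: finishing 60/63 (slack 3); varnish 93/93 (tight); assembly 63/86 (slack 23); lumber 45/45 (tight).
Since finishing, assembly are not tight, their duals are 0.
Dual feasibility on the basic columns requires 6·y_varnish + 2·y_lumber = 22, 1·y_varnish + 5·y_lumber = 27.
→ y_varnish = 2 and y_lumber = 5.
Shadow price of assembly = 0.

0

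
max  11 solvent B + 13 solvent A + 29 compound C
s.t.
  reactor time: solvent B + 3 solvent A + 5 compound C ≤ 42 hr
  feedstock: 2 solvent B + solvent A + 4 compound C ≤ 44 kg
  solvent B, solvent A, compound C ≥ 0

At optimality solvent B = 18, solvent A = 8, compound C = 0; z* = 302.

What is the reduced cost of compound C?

-2

At the optimum: reactor time uses 42 of 42 (binding); feedstock uses 44 of 44 (binding).
The binding rows give the dual system: 1·y_reactor time + 2·y_feedstock = 11 and 3·y_reactor time + 1·y_feedstock = 13.
→ y_reactor time = 3 and y_feedstock = 4.
Reduced cost of compound C: c₃ − yᵀa₃ = 29 − (3·5 + 4·4) = 29 − 31 = -2.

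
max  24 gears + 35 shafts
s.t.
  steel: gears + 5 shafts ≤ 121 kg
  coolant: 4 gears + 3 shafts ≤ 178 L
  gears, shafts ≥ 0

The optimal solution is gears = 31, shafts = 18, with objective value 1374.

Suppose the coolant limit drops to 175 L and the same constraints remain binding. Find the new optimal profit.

At the optimum: steel uses 121 of 121 (binding); coolant uses 178 of 178 (binding).
From A_Bᵀ y = c: 1·y_steel + 4·y_coolant = 24; 5·y_steel + 3·y_coolant = 35.
→ y_steel = 4 and y_coolant = 5.
Δz = y_coolant·Δb = 5 × (-3) = -15, so new z* = 1374 − 15 = 1359.

1359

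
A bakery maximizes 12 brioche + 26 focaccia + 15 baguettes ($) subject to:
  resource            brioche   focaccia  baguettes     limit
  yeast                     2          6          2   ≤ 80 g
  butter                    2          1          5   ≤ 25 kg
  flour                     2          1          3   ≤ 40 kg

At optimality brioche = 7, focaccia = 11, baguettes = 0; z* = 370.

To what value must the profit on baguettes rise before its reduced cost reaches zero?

At the optimum: yeast uses 80 of 80 (binding); butter uses 25 of 25 (binding); flour uses 25 of 40 (slack = 15).
Since flour is not tight, its dual is 0.
The binding rows give the dual system: 2·y_yeast + 2·y_butter = 12 and 6·y_yeast + 1·y_butter = 26.
This yields shadow prices y_yeast = 4, y_butter = 2.
baguettes enters the basis when its profit ≥ yᵀa₃ = 4·2 + 2·5 = 18.

18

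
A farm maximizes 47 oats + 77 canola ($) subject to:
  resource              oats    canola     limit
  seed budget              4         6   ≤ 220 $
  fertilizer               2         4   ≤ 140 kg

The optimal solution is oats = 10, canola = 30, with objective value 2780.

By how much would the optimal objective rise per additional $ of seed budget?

At the optimum: seed budget uses 220 of 220 (binding); fertilizer uses 140 of 140 (binding).
Dual feasibility on the basic columns requires 4·y_seed budget + 2·y_fertilizer = 47, 6·y_seed budget + 4·y_fertilizer = 77.
This yields shadow prices y_seed budget = 8.5, y_fertilizer = 6.5.
Shadow price of seed budget = 8.5.

8.5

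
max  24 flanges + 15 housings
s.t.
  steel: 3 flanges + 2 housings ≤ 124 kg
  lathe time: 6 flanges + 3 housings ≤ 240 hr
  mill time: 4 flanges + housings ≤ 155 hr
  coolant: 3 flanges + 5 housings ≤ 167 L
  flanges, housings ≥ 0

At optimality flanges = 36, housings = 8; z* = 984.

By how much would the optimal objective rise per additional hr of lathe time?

Check each constraint at x*: steel 124/124 (tight); lathe time 240/240 (tight); mill time 152/155 (slack 3); coolant 148/167 (slack 19).
Slack constraints have shadow price 0 (complementary slackness).
Dual feasibility on the basic columns requires 3·y_steel + 6·y_lathe time = 24, 2·y_steel + 3·y_lathe time = 15.
→ y_steel = 6 and y_lathe time = 1.
Shadow price of lathe time = 1.

1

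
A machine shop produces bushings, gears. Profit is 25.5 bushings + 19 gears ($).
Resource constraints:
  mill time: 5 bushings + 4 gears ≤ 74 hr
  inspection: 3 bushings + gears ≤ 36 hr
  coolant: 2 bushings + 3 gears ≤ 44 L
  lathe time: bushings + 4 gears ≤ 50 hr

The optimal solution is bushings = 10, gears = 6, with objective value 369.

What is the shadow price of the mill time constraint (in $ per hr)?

Check each constraint at x*: mill time 74/74 (tight); inspection 36/36 (tight); coolant 38/44 (slack 6); lathe time 34/50 (slack 16).
By complementary slackness, y = 0 for the non-binding constraints.
Dual feasibility on the basic columns requires 5·y_mill time + 3·y_inspection = 25.5, 4·y_mill time + 1·y_inspection = 19.
This yields shadow prices y_mill time = 4.5, y_inspection = 1.
Shadow price of mill time = 4.5.

4.5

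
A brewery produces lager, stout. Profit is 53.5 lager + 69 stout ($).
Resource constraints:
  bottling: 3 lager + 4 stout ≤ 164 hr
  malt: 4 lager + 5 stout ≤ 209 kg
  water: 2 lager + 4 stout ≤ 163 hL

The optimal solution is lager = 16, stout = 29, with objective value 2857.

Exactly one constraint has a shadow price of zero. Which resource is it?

water

bottling: 164/164 (binding)
malt: 209/209 (binding)
water: 148/163 (slack 15)
By complementary slackness, a constraint with positive slack has shadow price 0 → water.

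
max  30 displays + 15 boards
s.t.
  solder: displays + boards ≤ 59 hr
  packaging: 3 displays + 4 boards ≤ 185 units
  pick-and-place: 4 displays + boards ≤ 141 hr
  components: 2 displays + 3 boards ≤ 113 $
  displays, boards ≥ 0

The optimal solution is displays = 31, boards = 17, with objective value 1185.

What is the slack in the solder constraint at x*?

solder used = 1·31 + 1·17 = 48; slack = 59 − 48 = 11.

11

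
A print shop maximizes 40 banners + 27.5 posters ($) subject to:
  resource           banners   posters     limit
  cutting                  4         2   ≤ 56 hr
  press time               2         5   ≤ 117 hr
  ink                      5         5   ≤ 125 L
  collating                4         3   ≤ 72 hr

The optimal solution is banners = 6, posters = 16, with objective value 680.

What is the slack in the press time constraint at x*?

25

press time used = 2·6 + 5·16 = 92; slack = 117 − 92 = 25.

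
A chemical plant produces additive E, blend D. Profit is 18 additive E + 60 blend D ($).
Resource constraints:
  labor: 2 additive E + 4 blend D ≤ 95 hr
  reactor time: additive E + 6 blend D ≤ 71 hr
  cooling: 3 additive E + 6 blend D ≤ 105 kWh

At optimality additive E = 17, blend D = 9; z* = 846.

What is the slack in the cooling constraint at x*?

cooling used = 3·17 + 6·9 = 105; slack = 105 − 105 = 0.

0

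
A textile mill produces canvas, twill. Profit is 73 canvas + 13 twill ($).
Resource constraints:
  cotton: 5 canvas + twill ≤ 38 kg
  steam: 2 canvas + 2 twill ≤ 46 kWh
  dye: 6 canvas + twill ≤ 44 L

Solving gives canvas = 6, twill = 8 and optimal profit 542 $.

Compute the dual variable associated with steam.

At the optimum: cotton uses 38 of 38 (binding); steam uses 28 of 46 (slack = 18); dye uses 44 of 44 (binding).
Since steam is not tight, its dual is 0.
From A_Bᵀ y = c: 5·y_cotton + 6·y_dye = 73; 1·y_cotton + 1·y_dye = 13.
Solving: y_cotton = 5, y_dye = 8.
Shadow price of steam = 0.

0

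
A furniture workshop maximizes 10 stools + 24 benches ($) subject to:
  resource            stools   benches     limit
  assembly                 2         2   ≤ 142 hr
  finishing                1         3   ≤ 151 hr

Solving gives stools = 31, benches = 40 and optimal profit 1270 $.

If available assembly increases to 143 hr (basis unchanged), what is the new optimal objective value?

1271.5

Both assembly and finishing are binding at x*.
From A_Bᵀ y = c: 2·y_assembly + 1·y_finishing = 10; 2·y_assembly + 3·y_finishing = 24.
Solving: y_assembly = 1.5, y_finishing = 7.
Δz = y_assembly·Δb = 1.5 × (1) = 1.5, so new z* = 1270 + 1.5 = 1271.5.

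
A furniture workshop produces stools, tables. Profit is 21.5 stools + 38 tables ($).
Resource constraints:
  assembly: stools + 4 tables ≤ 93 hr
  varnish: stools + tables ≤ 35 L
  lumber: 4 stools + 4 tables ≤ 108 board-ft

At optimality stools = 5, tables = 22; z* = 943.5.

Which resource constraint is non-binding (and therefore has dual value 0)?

varnish

assembly: 93/93 (binding)
varnish: 27/35 (slack 8)
lumber: 108/108 (binding)
By complementary slackness, a constraint with positive slack has shadow price 0 → varnish.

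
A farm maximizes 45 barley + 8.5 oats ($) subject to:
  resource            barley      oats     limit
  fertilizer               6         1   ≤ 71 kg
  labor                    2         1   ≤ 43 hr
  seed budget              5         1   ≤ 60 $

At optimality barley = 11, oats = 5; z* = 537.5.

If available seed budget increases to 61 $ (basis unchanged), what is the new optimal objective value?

Binding: fertilizer and seed budget. Non-binding: labor (16 unused).
Since labor is not tight, its dual is 0.
From A_Bᵀ y = c: 6·y_fertilizer + 5·y_seed budget = 45; 1·y_fertilizer + 1·y_seed budget = 8.5.
Solving: y_fertilizer = 2.5, y_seed budget = 6.
Δz = y_seed budget·Δb = 6 × (1) = 6, so new z* = 537.5 + 6 = 543.5.

543.5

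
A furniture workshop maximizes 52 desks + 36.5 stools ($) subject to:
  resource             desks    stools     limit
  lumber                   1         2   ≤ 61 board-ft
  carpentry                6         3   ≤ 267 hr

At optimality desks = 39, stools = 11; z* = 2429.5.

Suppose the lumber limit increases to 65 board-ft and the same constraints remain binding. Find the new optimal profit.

2457.5

Check each constraint at x*: lumber 61/61 (tight); carpentry 267/267 (tight).
Dual feasibility on the basic columns requires 1·y_lumber + 6·y_carpentry = 52, 2·y_lumber + 3·y_carpentry = 36.5.
This yields shadow prices y_lumber = 7, y_carpentry = 7.5.
Δz = y_lumber·Δb = 7 × (4) = 28, so new z* = 2429.5 + 28 = 2457.5.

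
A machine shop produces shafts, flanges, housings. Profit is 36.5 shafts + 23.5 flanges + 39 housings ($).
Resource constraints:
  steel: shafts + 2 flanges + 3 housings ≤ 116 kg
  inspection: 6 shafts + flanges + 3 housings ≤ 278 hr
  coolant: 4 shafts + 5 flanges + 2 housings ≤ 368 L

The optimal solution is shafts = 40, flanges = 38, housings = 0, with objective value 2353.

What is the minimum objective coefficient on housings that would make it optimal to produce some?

Binding: steel and inspection. Non-binding: coolant (18 unused).
By complementary slackness, y = 0 for the non-binding constraint.
Dual feasibility on the basic columns requires 1·y_steel + 6·y_inspection = 36.5, 2·y_steel + 1·y_inspection = 23.5.
Solving: y_steel = 9.5, y_inspection = 4.5.
housings enters the basis when its profit ≥ yᵀa₃ = 9.5·3 + 4.5·3 = 42.

42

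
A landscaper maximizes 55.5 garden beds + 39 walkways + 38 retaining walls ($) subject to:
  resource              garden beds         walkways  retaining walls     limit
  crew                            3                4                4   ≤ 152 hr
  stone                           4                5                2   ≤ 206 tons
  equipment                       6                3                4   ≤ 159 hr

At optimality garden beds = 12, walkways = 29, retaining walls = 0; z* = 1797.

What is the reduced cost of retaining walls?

-8

Binding: crew and equipment. Non-binding: stone (13 unused).
Slack constraints have shadow price 0 (complementary slackness).
Dual feasibility on the basic columns requires 3·y_crew + 6·y_equipment = 55.5, 4·y_crew + 3·y_equipment = 39.
Solving: y_crew = 4.5, y_equipment = 7.
Reduced cost of retaining walls: c₃ − yᵀa₃ = 38 − (4.5·4 + 7·4) = 38 − 46 = -8.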